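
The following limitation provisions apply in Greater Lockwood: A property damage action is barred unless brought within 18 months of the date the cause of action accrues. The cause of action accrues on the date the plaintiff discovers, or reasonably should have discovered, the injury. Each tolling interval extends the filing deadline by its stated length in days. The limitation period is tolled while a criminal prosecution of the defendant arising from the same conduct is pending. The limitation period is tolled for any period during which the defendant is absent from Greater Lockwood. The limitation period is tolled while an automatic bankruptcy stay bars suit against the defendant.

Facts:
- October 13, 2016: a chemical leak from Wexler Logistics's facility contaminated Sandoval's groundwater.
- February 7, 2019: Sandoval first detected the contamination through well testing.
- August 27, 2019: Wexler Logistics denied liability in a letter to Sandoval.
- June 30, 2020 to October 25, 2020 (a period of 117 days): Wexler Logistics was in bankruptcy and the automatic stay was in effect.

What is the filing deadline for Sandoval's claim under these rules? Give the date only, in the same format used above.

December 2, 2020

The claim did not accrue until Sandoval discovered the injury on February 7, 2019; the October 13, 2016 act date does not start the clock under the stated rule.
18 months from February 7, 2019 is August 7, 2020.
Because the automatic bankruptcy stay ran from June 30, 2020 to October 25, 2020, the deadline is extended by 117 days to December 2, 2020.
Nothing else in the chronology tolls or restarts the period.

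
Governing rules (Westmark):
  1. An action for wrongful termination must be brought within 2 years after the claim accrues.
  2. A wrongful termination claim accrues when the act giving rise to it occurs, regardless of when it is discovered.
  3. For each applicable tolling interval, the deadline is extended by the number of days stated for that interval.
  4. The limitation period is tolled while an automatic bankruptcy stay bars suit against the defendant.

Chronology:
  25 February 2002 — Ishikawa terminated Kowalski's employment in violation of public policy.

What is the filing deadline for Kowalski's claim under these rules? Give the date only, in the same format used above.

The claim accrued on 25 February 2002, when the wrongful act occurred.
2 years from 25 February 2002 is 25 February 2004.

25 February 2004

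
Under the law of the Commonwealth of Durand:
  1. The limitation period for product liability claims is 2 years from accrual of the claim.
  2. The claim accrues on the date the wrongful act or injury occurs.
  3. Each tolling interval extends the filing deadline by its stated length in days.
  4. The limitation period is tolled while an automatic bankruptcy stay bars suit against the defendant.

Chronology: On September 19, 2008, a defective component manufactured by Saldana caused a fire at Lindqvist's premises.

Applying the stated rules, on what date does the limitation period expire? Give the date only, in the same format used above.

The claim accrued on September 19, 2008, the date of the act.
The untolled deadline — 2 years after September 19, 2008 — is September 19, 2010.

September 19, 2010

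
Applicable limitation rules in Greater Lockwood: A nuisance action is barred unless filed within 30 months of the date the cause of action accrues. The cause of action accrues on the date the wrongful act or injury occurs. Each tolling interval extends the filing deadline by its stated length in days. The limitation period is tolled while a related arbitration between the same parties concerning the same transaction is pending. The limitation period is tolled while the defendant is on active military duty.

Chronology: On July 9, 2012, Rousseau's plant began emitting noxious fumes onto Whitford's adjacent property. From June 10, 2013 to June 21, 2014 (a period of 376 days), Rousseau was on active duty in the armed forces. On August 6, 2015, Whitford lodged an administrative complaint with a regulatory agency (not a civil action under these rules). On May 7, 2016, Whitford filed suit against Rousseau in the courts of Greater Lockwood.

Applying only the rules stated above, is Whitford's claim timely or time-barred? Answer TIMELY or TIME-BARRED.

TIME-BARRED

The limitation period began to run on July 9, 2012.
30 months from July 9, 2012 is January 9, 2015.
The defendant's active military service from June 10, 2013 to June 21, 2014 tolled the period for 376 days, extending the deadline to January 20, 2016.
The other events in the timeline have no effect on the limitation period under the stated rules.
Filing on May 7, 2016 missed the January 20, 2016 deadline — the action is time-barred.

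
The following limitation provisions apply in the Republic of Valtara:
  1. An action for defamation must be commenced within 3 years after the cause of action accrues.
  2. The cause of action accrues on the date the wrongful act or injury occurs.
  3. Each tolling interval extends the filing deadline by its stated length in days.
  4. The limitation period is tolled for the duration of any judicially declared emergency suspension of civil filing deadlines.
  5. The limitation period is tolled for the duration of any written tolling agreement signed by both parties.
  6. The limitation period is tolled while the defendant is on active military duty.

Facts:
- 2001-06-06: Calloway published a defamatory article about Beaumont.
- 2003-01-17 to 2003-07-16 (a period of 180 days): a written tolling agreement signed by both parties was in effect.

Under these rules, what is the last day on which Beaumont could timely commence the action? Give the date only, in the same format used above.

The cause of action accrued on 2001-06-06, the date of the act.
3 years from 2001-06-06 is 2004-06-06.
Because the written tolling agreement ran from 2003-01-17 to 2003-07-16, the deadline is extended by 180 days to 2004-12-03.

2004-12-03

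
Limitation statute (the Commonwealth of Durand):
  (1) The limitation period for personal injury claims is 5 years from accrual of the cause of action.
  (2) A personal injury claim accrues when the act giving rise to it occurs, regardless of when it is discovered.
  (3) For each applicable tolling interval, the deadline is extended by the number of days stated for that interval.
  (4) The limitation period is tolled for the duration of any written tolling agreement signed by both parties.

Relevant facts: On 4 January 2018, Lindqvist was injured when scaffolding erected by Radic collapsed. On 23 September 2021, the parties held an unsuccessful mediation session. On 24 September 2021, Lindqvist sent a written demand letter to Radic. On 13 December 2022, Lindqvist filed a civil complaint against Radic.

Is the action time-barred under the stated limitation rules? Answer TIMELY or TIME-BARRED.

TIMELY

The claim accrued on 4 January 2018, when the wrongful act occurred.
Adding the 5 years base period to 4 January 2018 gives a deadline of 4 January 2023, before any tolling.
None of the other events listed affects the running of the period under the stated rules.
Filing on 13 December 2022 beat the 4 January 2023 deadline — the action is timely.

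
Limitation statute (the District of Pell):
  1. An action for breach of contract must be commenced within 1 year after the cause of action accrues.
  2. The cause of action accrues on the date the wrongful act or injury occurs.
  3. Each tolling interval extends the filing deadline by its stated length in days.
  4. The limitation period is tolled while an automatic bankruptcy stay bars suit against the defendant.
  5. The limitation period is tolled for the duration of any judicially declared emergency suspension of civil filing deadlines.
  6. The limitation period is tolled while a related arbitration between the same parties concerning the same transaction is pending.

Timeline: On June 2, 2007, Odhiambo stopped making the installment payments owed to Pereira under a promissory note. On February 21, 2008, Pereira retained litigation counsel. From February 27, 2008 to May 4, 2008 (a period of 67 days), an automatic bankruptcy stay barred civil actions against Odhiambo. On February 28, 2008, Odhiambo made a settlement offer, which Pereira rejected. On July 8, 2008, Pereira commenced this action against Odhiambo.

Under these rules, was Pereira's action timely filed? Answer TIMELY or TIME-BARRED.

The limitation period began to run on June 2, 2007.
1 year from June 2, 2007 is June 2, 2008.
The period was tolled for 67 days by the automatic bankruptcy stay (February 27, 2008 to May 4, 2008), pushing the deadline to August 8, 2008.
Nothing else in the chronology tolls or restarts the period.
Pereira filed on July 8, 2008, before the August 8, 2008 deadline, so the action is timely.

TIMELY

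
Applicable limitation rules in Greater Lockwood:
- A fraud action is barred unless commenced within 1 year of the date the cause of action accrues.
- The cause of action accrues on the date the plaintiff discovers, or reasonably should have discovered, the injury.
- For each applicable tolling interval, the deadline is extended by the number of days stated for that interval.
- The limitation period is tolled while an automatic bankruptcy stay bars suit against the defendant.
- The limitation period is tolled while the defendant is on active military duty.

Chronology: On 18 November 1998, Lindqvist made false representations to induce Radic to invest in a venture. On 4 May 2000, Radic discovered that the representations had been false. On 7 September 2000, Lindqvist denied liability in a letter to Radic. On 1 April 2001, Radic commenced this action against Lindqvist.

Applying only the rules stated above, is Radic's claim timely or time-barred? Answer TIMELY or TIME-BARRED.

Accrual is tied to discovery, so the period began on 4 May 2000 rather than on 18 November 1998 when the act occurred.
Adding the 1 year base period to 4 May 2000 gives a deadline of 4 May 2001, before any tolling.
Nothing else in the chronology tolls or restarts the period.
Filing on 1 April 2001 beat the 4 May 2001 deadline — the action is timely.

TIMELY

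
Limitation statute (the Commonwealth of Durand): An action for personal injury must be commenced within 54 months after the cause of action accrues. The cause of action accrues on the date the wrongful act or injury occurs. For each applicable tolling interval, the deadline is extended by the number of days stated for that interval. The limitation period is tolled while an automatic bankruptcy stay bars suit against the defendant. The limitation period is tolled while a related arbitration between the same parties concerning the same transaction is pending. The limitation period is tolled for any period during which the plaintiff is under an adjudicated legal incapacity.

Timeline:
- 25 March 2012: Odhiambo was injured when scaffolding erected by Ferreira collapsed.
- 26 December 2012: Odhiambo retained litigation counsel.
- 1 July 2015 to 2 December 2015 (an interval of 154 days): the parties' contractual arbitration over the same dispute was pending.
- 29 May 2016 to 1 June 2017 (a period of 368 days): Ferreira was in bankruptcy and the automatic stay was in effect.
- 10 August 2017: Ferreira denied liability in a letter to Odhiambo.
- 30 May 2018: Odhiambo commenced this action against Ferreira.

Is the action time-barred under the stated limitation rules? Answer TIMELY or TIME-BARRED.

TIME-BARRED

The claim accrued on 25 March 2012, when the wrongful act occurred.
54 months from 25 March 2012 is 25 September 2016.
Because the pending related arbitration ran from 1 July 2015 to 2 December 2015, the deadline is extended by 154 days to 26 February 2017.
Because the automatic bankruptcy stay ran from 29 May 2016 to 1 June 2017, the deadline is extended by 368 days to 1 March 2018.
Nothing else in the chronology tolls or restarts the period.
The 30 May 2018 filing falls after the 1 March 2018 deadline; the claim is time-barred.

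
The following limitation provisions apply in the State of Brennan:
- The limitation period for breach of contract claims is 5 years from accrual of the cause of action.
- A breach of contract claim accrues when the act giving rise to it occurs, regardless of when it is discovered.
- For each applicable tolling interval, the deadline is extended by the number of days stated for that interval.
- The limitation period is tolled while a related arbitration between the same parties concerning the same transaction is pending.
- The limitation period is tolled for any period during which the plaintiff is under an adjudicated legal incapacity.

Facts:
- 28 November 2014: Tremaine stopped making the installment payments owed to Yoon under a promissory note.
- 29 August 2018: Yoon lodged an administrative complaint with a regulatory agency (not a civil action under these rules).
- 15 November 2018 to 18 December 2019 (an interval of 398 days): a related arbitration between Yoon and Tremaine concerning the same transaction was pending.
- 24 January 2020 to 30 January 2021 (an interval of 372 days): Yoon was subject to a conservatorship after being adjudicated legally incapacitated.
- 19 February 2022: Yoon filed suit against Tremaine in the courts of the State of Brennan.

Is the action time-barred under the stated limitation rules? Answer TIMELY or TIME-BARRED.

TIME-BARRED

The cause of action accrued on 28 November 2014, the date of the act.
Adding the 5 years base period to 28 November 2014 gives a deadline of 28 November 2019, before any tolling.
Because the pending related arbitration ran from 15 November 2018 to 18 December 2019, the deadline is extended by 398 days to 30 December 2020.
The plaintiff's legal incapacity from 24 January 2020 to 30 January 2021 tolled the period for 372 days, extending the deadline to 6 January 2022.
Nothing else in the chronology tolls or restarts the period.
Yoon filed on 19 February 2022, after the 6 January 2022 deadline, so the action is time-barred.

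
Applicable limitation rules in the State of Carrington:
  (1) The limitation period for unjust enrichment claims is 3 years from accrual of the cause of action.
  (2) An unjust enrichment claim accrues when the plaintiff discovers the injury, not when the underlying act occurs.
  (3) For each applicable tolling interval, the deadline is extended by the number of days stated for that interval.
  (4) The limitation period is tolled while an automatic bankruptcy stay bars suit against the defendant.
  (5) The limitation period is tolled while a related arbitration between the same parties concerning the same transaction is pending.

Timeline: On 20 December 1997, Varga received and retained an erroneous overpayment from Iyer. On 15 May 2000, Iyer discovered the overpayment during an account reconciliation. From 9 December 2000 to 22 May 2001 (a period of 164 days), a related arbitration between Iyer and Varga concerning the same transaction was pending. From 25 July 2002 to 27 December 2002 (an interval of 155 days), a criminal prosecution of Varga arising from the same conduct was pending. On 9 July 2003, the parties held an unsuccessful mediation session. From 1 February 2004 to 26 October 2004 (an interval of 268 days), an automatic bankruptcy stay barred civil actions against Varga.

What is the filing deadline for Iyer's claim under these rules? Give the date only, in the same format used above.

26 October 2003

The claim did not accrue until Iyer discovered the injury on 15 May 2000; the 20 December 1997 act date does not start the clock under the stated rule.
3 years from 15 May 2000 is 15 May 2003.
The pending related arbitration from 9 December 2000 to 22 May 2001 tolled the period for 164 days, extending the deadline to 26 October 2003.
By the time the automatic bankruptcy stay began on 1 February 2004, the limitation period had already expired on 26 October 2003; that interval cannot revive it.
Although a criminal prosecution ran from 25 July 2002 to 27 December 2002, the stated rules do not make that a tolling event, so it is disregarded.
The other events in the timeline have no effect on the limitation period under the stated rules.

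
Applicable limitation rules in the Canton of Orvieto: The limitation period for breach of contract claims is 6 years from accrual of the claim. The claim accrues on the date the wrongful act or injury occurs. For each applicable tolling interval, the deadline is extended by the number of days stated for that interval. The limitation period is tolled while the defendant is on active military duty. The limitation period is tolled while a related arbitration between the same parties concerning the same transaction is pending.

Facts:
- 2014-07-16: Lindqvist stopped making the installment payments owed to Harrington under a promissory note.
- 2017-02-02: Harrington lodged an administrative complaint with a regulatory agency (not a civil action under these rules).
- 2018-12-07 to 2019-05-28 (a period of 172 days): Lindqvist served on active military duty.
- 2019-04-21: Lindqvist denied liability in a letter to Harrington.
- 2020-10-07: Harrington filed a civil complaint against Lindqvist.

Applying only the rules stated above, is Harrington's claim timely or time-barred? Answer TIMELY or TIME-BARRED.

TIMELY

The limitation period began to run on 2014-07-16.
6 years from 2014-07-16 is 2020-07-16.
The defendant's active military service from 2018-12-07 to 2019-05-28 tolled the period for 172 days, extending the deadline to 2021-01-04.
The other events in the timeline have no effect on the limitation period under the stated rules.
The 2020-10-07 filing precedes the 2021-01-04 deadline; the claim is timely.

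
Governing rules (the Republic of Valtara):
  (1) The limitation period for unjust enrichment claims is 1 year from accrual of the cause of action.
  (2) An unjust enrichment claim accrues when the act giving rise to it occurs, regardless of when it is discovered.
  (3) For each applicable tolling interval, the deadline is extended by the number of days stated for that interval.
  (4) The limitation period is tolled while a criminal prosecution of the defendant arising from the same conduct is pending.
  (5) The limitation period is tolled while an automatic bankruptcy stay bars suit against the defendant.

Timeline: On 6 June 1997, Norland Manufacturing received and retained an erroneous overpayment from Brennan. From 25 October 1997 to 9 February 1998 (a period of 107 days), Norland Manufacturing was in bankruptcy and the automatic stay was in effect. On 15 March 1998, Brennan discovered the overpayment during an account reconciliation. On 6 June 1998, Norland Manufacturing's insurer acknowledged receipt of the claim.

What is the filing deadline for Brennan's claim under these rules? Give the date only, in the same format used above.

21 September 1998

Accrual is governed by the date of the act, so the period began to run on 6 June 1997; the later discovery on 15 March 1998 is irrelevant under the stated rule.
The untolled deadline — 1 year after 6 June 1997 — is 6 June 1998.
The automatic bankruptcy stay from 25 October 1997 to 9 February 1998 tolled the period for 107 days, extending the deadline to 21 September 1998.
The other events in the timeline have no effect on the limitation period under the stated rules.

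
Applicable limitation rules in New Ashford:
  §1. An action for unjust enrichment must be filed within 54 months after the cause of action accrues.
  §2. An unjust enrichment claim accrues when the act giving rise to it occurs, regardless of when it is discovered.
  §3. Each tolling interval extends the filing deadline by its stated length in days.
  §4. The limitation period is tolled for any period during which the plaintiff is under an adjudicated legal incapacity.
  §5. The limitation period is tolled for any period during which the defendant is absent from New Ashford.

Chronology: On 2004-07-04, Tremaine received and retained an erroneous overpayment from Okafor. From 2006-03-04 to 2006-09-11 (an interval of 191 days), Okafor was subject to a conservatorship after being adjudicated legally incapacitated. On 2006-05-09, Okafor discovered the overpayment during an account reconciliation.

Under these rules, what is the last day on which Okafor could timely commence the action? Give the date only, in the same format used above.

Accrual is governed by the date of the act, so the period began to run on 2004-07-04; the later discovery on 2006-05-09 is irrelevant under the stated rule.
54 months from 2004-07-04 is 2009-01-04.
The period was tolled for 191 days by the plaintiff's legal incapacity (2006-03-04 to 2006-09-11), pushing the deadline to 2009-07-14.

2009-07-14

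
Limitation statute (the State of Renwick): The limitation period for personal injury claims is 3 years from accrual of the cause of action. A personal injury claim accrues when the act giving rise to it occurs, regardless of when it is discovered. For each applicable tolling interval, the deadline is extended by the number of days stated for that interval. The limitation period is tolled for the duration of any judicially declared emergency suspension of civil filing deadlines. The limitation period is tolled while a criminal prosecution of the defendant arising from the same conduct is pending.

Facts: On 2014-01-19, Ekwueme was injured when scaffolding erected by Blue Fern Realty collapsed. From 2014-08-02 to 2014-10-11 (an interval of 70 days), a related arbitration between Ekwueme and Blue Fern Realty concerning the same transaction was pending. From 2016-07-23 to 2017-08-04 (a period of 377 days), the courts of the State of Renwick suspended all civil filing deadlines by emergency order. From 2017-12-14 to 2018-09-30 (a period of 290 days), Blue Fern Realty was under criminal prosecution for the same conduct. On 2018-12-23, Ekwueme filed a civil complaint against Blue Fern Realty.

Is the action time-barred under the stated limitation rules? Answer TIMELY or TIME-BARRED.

The claim accrued on 2014-01-19, when the wrongful act occurred.
The untolled deadline — 3 years after 2014-01-19 — is 2017-01-19.
Because the emergency suspension of filing deadlines ran from 2016-07-23 to 2017-08-04, the deadline is extended by 377 days to 2018-01-31.
Because the pending criminal prosecution ran from 2017-12-14 to 2018-09-30, the deadline is extended by 290 days to 2018-11-17.
No stated provision tolls the period for a pending arbitration, so the interval from 2014-08-02 to 2014-10-11 has no effect on the deadline.
The 2018-12-23 filing falls after the 2018-11-17 deadline; the claim is time-barred.

TIME-BARRED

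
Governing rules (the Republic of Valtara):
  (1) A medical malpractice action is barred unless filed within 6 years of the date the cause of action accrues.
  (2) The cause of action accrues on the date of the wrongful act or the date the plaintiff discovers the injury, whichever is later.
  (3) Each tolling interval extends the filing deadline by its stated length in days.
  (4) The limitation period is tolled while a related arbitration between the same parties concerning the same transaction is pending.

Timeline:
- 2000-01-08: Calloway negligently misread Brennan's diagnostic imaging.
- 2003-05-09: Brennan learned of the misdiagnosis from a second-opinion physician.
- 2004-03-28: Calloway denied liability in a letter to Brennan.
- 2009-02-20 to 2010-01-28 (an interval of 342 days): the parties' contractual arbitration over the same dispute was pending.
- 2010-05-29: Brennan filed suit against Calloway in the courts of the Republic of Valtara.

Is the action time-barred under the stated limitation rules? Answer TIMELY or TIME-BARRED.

The claim accrued on 2003-05-09 — the later of the 2000-01-08 act and the 2003-05-09 discovery.
Adding the 6 years base period to 2003-05-09 gives a deadline of 2009-05-09, before any tolling.
The period was tolled for 342 days by the pending related arbitration (2009-02-20 to 2010-01-28), pushing the deadline to 2010-04-16.
The other events in the timeline have no effect on the limitation period under the stated rules.
Filing on 2010-05-29 missed the 2010-04-16 deadline — the action is time-barred.

TIME-BARRED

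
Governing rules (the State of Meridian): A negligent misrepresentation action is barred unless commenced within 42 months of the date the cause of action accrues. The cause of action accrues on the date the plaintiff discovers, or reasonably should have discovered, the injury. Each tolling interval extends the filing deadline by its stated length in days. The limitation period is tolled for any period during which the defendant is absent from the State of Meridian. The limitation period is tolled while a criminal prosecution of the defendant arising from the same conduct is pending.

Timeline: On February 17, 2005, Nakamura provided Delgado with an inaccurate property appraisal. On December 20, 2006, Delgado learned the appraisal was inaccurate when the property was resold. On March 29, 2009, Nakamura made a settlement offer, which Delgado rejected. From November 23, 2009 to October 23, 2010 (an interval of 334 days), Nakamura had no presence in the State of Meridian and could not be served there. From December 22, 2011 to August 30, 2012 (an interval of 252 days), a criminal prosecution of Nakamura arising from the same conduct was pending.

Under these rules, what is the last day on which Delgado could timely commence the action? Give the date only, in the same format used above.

The claim did not accrue until Delgado discovered the injury on December 20, 2006; the February 17, 2005 act date does not start the clock under the stated rule.
Adding the 42 months base period to December 20, 2006 gives a deadline of June 20, 2010, before any tolling.
Because the defendant's absence from the jurisdiction ran from November 23, 2009 to October 23, 2010, the deadline is extended by 334 days to May 20, 2011.
By the time the pending criminal prosecution began on December 22, 2011, the limitation period had already expired on May 20, 2011; that interval cannot revive it.
The other events in the timeline have no effect on the limitation period under the stated rules.

May 20, 2011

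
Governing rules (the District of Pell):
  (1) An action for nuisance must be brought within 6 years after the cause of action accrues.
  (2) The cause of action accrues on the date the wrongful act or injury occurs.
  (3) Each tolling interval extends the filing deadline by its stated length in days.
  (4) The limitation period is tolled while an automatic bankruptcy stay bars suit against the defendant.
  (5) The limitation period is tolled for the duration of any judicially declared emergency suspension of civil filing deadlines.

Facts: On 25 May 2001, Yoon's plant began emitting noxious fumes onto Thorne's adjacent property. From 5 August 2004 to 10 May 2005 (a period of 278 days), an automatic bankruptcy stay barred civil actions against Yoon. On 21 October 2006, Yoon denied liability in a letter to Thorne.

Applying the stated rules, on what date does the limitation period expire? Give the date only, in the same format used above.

The claim accrued on 25 May 2001, when the wrongful act occurred.
The untolled deadline — 6 years after 25 May 2001 — is 25 May 2007.
Because the automatic bankruptcy stay ran from 5 August 2004 to 10 May 2005, the deadline is extended by 278 days to 27 February 2008.
None of the other events listed affects the running of the period under the stated rules.

27 February 2008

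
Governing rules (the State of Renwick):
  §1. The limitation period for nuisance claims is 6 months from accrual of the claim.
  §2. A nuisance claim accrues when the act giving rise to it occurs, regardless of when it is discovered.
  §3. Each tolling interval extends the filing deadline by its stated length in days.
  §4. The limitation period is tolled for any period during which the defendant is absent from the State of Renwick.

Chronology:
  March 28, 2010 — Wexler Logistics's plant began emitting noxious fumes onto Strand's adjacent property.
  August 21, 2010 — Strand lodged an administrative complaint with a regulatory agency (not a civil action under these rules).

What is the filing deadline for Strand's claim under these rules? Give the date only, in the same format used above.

The claim accrued on March 28, 2010, the date of the act.
Adding the 6 months base period to March 28, 2010 gives a deadline of September 28, 2010, before any tolling.
The other events in the timeline have no effect on the limitation period under the stated rules.

September 28, 2010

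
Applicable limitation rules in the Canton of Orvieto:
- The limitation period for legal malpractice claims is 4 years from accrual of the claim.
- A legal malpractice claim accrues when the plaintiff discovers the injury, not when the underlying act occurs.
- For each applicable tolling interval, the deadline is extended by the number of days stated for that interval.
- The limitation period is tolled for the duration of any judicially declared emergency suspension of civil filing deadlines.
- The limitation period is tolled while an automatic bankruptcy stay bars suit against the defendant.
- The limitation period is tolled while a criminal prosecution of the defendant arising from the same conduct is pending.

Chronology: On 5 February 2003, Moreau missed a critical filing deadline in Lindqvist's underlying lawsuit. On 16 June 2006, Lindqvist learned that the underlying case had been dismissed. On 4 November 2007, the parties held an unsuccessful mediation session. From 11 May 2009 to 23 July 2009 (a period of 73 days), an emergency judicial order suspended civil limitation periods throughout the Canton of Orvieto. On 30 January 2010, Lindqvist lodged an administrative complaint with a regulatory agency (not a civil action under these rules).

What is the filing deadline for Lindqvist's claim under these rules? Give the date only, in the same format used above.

The claim did not accrue until Lindqvist discovered the injury on 16 June 2006; the 5 February 2003 act date does not start the clock under the stated rule.
The untolled deadline — 4 years after 16 June 2006 — is 16 June 2010.
The period was tolled for 73 days by the emergency suspension of filing deadlines (11 May 2009 to 23 July 2009), pushing the deadline to 28 August 2010.
None of the other events listed affects the running of the period under the stated rules.

28 August 2010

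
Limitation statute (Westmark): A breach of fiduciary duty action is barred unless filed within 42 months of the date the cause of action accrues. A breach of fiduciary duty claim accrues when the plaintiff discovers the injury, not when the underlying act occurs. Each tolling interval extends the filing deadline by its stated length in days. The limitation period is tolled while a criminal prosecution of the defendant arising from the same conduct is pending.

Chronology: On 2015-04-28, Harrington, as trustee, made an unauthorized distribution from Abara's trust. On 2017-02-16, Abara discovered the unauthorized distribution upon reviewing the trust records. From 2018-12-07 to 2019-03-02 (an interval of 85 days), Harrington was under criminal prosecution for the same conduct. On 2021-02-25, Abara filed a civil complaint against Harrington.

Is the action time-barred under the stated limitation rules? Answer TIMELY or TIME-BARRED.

Accrual is tied to discovery, so the period began on 2017-02-16 rather than on 2015-04-28 when the act occurred.
Adding the 42 months base period to 2017-02-16 gives a deadline of 2020-08-16, before any tolling.
The pending criminal prosecution from 2018-12-07 to 2019-03-02 tolled the period for 85 days, extending the deadline to 2020-11-09.
Filing on 2021-02-25 missed the 2020-11-09 deadline — the action is time-barred.

TIME-BARRED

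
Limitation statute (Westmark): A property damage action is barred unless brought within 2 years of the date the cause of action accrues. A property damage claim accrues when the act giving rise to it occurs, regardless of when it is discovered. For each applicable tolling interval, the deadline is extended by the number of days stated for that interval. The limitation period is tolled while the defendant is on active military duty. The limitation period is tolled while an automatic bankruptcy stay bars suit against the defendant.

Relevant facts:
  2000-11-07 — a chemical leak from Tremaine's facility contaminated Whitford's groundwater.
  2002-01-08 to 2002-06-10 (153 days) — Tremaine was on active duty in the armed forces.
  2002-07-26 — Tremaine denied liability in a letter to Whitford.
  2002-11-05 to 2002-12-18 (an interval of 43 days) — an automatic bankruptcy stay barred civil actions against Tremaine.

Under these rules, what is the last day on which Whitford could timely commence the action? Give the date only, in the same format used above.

2003-05-22

The cause of action accrued on 2000-11-07, the date of the act.
The untolled deadline — 2 years after 2000-11-07 — is 2002-11-07.
The defendant's active military service from 2002-01-08 to 2002-06-10 tolled the period for 153 days, extending the deadline to 2003-04-09.
The period was tolled for 43 days by the automatic bankruptcy stay (2002-11-05 to 2002-12-18), pushing the deadline to 2003-05-22.
None of the other events listed affects the running of the period under the stated rules.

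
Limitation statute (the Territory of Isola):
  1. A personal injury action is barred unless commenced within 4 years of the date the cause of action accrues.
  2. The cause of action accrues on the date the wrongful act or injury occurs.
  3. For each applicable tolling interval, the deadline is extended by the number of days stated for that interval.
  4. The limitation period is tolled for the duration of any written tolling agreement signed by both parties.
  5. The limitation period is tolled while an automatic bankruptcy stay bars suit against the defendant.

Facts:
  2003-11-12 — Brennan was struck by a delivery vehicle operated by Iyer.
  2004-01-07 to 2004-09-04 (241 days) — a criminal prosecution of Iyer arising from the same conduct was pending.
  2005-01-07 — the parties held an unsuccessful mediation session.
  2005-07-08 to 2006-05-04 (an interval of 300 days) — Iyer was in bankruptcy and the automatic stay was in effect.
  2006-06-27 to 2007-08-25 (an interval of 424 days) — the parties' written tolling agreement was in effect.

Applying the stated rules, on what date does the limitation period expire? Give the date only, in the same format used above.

The limitation period began to run on 2003-11-12.
4 years from 2003-11-12 is 2007-11-12.
Because the automatic bankruptcy stay ran from 2005-07-08 to 2006-05-04, the deadline is extended by 300 days to 2008-09-07.
The period was tolled for 424 days by the written tolling agreement (2006-06-27 to 2007-08-25), pushing the deadline to 2009-11-05.
Although a criminal prosecution ran from 2004-01-07 to 2004-09-04, the stated rules do not make that a tolling event, so it is disregarded.
None of the other events listed affects the running of the period under the stated rules.

2009-11-05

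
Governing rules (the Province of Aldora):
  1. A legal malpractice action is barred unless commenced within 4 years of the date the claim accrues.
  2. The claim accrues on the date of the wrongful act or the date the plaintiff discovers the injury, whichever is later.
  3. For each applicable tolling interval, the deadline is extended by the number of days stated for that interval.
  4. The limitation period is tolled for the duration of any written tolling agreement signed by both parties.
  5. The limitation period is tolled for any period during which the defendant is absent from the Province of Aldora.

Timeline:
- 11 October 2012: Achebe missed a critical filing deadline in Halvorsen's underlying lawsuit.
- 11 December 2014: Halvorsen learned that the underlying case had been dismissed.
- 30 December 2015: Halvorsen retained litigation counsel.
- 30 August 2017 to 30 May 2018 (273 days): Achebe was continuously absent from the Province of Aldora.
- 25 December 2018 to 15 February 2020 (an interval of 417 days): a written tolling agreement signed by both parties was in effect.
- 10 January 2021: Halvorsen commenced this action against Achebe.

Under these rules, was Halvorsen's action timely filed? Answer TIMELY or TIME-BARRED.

Taking the later of the act (11 October 2012) and discovery (11 December 2014), the claim accrued on 11 December 2014.
4 years from 11 December 2014 is 11 December 2018.
The period was tolled for 273 days by the defendant's absence from the jurisdiction (30 August 2017 to 30 May 2018), pushing the deadline to 10 September 2019.
Because the written tolling agreement ran from 25 December 2018 to 15 February 2020, the deadline is extended by 417 days to 31 October 2020.
Nothing else in the chronology tolls or restarts the period.
Halvorsen filed on 10 January 2021, after the 31 October 2020 deadline, so the action is time-barred.

TIME-BARRED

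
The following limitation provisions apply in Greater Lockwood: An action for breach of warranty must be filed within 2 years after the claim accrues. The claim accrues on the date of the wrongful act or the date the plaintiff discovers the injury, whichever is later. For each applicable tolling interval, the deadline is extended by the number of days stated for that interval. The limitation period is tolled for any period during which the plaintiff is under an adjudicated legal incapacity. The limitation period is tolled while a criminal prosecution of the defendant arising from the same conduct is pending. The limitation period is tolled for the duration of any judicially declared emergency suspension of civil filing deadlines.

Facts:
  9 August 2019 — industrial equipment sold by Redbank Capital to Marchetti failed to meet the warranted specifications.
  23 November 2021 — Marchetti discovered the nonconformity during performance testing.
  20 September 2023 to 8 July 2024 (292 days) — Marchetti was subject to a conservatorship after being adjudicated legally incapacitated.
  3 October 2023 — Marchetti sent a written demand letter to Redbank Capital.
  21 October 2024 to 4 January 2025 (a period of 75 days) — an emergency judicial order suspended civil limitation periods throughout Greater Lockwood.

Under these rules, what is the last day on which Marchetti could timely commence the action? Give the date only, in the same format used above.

Because discovery on 23 November 2021 post-dates the 9 August 2019 act, accrual under the later-of rule falls on 23 November 2021.
The untolled deadline — 2 years after 23 November 2021 — is 23 November 2023.
The plaintiff's legal incapacity from 20 September 2023 to 8 July 2024 tolled the period for 292 days, extending the deadline to 10 September 2024.
By the time the emergency suspension of filing deadlines began on 21 October 2024, the limitation period had already expired on 10 September 2024; that interval cannot revive it.
The other events in the timeline have no effect on the limitation period under the stated rules.

10 September 2024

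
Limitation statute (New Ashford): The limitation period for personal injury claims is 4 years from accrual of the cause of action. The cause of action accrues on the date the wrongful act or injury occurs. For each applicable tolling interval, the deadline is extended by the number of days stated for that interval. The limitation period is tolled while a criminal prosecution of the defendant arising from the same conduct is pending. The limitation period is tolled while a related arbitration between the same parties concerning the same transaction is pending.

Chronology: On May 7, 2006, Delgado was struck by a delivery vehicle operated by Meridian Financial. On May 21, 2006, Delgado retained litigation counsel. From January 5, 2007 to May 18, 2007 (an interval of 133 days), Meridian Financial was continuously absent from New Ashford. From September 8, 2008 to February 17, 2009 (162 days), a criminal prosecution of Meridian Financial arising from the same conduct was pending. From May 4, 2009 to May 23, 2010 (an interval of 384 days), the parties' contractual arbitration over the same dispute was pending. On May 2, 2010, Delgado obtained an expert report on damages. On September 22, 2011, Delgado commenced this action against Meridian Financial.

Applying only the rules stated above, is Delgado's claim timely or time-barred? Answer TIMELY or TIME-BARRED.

The cause of action accrued on May 7, 2006, the date of the act.
Adding the 4 years base period to May 7, 2006 gives a deadline of May 7, 2010, before any tolling.
The pending criminal prosecution from September 8, 2008 to February 17, 2009 tolled the period for 162 days, extending the deadline to October 16, 2010.
The period was tolled for 384 days by the pending related arbitration (May 4, 2009 to May 23, 2010), pushing the deadline to November 4, 2011.
Although the defendant's absence ran from January 5, 2007 to May 18, 2007, the stated rules do not make that a tolling event, so it is disregarded.
None of the other events listed affects the running of the period under the stated rules.
Filing on September 22, 2011 beat the November 4, 2011 deadline — the action is timely.

TIMELY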